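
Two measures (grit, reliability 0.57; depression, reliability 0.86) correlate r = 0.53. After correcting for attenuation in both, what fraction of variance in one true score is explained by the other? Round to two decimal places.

0.57

Disattenuated r = 0.53 / √(0.57 × 0.86) = 0.53 / 0.7001 = 0.7570.
Shared true-score variance = 0.7570² = 0.5730 ≈ 0.57.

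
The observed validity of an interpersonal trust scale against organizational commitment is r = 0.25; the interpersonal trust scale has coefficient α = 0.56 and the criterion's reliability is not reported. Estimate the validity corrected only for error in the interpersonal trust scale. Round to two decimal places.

Single correction: r_c = r_obs / √r_xx = 0.25 / √0.56 = 0.25 / 0.7483 ≈ 0.33.

0.33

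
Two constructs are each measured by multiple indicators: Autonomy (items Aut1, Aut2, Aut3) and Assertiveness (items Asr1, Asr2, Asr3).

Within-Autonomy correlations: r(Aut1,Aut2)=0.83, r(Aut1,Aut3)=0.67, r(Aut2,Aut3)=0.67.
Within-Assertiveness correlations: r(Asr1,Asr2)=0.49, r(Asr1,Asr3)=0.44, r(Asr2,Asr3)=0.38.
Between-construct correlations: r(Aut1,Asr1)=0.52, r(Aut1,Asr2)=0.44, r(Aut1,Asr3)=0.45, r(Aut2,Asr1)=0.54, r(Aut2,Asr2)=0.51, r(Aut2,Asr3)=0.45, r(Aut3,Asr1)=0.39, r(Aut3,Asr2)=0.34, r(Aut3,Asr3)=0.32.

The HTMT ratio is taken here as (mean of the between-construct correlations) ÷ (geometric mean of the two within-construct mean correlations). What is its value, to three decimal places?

Mean between = 3.96/9 = 0.4400.
Mean within-Aut = 2.17/3 = 0.7233; mean within-Asr = 1.31/3 = 0.4367.
Geometric mean = √(0.7233 × 0.4367) = 0.5620.
HTMT = 0.4400 / 0.5620 = 0.783.

0.783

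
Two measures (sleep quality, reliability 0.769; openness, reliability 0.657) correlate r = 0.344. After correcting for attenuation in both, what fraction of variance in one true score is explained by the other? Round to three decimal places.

0.234

Disattenuated r = 0.344 / √(0.769 × 0.657) = 0.344 / 0.7108 = 0.4840.
Shared true-score variance = 0.4840² = 0.2343 ≈ 0.234.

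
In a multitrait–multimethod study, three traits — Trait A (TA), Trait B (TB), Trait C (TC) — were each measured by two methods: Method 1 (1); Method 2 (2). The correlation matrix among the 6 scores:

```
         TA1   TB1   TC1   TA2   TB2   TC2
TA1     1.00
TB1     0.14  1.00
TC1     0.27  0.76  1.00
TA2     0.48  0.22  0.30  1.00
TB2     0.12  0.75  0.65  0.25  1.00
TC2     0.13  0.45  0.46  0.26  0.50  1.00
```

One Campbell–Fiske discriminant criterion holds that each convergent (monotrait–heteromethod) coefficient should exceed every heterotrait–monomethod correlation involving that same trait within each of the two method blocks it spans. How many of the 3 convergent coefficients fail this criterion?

Convergent coefficients and their comparison sets:
TA (methods 1·2): 0.48 vs {0.14, 0.25, 0.27, 0.26} → pass.
TB (methods 1·2): 0.75 vs {0.14, 0.25, 0.76, 0.50} → fail.
TC (methods 1·2): 0.46 vs {0.27, 0.26, 0.76, 0.50} → fail.
2 of 3 fail.

2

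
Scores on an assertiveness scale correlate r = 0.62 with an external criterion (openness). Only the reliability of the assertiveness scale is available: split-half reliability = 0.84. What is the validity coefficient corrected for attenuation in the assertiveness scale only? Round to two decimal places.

0.68

Single correction: r_c = r_obs / √r_xx = 0.62 / √0.84 = 0.62 / 0.9165 ≈ 0.68.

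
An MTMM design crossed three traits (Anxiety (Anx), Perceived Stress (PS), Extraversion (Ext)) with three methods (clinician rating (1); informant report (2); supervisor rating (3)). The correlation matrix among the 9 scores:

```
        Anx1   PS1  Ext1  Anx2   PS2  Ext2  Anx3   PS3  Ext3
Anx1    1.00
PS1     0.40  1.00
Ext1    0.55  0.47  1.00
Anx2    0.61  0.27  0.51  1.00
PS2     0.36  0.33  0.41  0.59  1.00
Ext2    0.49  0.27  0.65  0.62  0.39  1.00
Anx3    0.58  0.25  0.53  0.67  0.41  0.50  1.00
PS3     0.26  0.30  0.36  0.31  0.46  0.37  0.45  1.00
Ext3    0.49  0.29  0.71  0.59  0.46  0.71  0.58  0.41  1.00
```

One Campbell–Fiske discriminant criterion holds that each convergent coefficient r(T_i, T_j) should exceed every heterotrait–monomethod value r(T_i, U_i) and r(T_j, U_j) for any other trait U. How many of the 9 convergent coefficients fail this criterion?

5

Checking each validity diagonal entry against its comparison values:
Anx (methods 1·2): 0.61 vs {0.40, 0.59, 0.55, 0.62} → fail.
Anx (methods 1·3): 0.58 vs {0.40, 0.45, 0.55, 0.58} → fail.
Anx (methods 2·3): 0.67 vs {0.59, 0.45, 0.62, 0.58} → pass.
PS (methods 1·2): 0.33 vs {0.40, 0.59, 0.47, 0.39} → fail.
PS (methods 1·3): 0.30 vs {0.40, 0.45, 0.47, 0.41} → fail.
PS (methods 2·3): 0.46 vs {0.59, 0.45, 0.39, 0.41} → fail.
Ext (methods 1·2): 0.65 vs {0.55, 0.62, 0.47, 0.39} → pass.
Ext (methods 1·3): 0.71 vs {0.55, 0.58, 0.47, 0.41} → pass.
Ext (methods 2·3): 0.71 vs {0.62, 0.58, 0.39, 0.41} → pass.
5 of 9 fail.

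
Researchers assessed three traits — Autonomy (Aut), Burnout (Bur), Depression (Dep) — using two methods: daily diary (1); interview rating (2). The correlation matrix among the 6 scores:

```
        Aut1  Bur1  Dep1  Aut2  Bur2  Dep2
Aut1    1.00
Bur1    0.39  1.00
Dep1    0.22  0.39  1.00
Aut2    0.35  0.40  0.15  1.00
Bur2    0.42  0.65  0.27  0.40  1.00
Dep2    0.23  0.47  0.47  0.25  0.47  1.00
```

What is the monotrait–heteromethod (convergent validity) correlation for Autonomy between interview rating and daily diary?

0.35

Same trait (Aut), different methods: r(Aut2, Aut1) = 0.35.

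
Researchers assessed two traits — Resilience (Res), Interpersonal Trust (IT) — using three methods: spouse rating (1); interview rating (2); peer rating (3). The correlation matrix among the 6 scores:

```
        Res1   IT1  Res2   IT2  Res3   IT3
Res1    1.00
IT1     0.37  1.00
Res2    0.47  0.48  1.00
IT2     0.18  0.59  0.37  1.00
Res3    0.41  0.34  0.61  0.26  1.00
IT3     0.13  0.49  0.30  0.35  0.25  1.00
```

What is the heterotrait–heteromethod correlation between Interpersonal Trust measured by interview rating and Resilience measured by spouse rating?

0.18

Different traits and methods: r(IT2, Res1) = 0.18.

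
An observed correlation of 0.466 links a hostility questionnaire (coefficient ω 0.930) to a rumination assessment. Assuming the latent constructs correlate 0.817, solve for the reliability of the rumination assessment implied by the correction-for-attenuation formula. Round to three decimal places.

0.350

r_true = r_obs / √(r_xx · r_yy) ⇒ 0.817 = 0.466 / √(0.930 · r_yy).
√(0.930 · r_yy) = 0.466 / 0.817 = 0.5704; 0.930 · r_yy = 0.3254; r_yy = 0.3254 / 0.930 ≈ 0.350.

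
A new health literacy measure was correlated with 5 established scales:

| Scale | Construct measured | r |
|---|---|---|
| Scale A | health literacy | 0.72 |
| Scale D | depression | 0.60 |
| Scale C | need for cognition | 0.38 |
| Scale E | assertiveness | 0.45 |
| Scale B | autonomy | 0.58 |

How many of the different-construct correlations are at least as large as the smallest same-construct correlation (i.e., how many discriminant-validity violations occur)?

Convergent (same construct = health literacy): Scale A.
Smallest convergent = 0.72. Discriminant values: 0.60, 0.38, 0.45, 0.58; count ≥ 0.72 → 0.

0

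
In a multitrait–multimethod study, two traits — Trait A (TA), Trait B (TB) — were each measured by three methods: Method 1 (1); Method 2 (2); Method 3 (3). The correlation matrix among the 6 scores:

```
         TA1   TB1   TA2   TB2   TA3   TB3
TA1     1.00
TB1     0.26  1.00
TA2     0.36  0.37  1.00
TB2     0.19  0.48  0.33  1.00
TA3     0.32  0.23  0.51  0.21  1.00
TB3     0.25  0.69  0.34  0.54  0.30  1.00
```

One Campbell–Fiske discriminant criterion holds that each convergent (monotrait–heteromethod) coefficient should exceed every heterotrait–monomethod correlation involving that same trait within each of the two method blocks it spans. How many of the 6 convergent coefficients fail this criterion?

0

Convergent coefficients and their comparison sets:
TA (methods 1·2): 0.36 vs {0.26, 0.33} → pass.
TA (methods 1·3): 0.32 vs {0.26, 0.30} → pass.
TA (methods 2·3): 0.51 vs {0.33, 0.30} → pass.
TB (methods 1·2): 0.48 vs {0.26, 0.33} → pass.
TB (methods 1·3): 0.69 vs {0.26, 0.30} → pass.
TB (methods 2·3): 0.54 vs {0.33, 0.30} → pass.
0 of 6 fail.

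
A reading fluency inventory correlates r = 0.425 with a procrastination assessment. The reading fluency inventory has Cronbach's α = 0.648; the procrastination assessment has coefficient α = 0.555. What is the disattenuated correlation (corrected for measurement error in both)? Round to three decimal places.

0.709

r_true = r_obs / √(r_xx · r_yy) = 0.425 / √(0.648 × 0.555) = 0.425 / √0.359640 = 0.425 / 0.5997 ≈ 0.709.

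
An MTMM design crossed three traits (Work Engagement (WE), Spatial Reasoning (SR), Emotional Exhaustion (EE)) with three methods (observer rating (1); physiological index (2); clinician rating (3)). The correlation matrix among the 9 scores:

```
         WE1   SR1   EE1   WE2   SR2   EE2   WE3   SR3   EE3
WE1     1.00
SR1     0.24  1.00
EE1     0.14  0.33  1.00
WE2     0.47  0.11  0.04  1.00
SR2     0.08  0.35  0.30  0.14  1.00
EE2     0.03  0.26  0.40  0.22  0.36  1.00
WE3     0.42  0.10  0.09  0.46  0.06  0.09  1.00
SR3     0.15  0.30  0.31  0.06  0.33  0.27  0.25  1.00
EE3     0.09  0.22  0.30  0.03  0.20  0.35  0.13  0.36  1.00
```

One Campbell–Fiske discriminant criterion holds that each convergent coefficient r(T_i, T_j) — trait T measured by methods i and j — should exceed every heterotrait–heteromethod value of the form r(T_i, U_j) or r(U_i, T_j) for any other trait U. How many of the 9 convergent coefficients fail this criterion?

Checking each validity diagonal entry against its comparison values:
WE (methods 1·2): 0.47 vs {0.08, 0.11, 0.03, 0.04} → pass.
WE (methods 1·3): 0.42 vs {0.15, 0.10, 0.09, 0.09} → pass.
WE (methods 2·3): 0.46 vs {0.06, 0.06, 0.03, 0.09} → pass.
SR (methods 1·2): 0.35 vs {0.11, 0.08, 0.26, 0.30} → pass.
SR (methods 1·3): 0.30 vs {0.10, 0.15, 0.22, 0.31} → fail.
SR (methods 2·3): 0.33 vs {0.06, 0.06, 0.20, 0.27} → pass.
EE (methods 1·2): 0.40 vs {0.04, 0.03, 0.30, 0.26} → pass.
EE (methods 1·3): 0.30 vs {0.09, 0.09, 0.31, 0.22} → fail.
EE (methods 2·3): 0.35 vs {0.09, 0.03, 0.27, 0.20} → pass.
2 of 9 fail.

2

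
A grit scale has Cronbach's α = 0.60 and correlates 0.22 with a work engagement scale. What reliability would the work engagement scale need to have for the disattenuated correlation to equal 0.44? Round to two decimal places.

r_true = r_obs / √(r_xx · r_yy) ⇒ 0.44 = 0.22 / √(0.60 · r_yy).
√(0.60 · r_yy) = 0.22 / 0.44 = 0.5000; 0.60 · r_yy = 0.2500; r_yy = 0.2500 / 0.60 ≈ 0.42.

0.42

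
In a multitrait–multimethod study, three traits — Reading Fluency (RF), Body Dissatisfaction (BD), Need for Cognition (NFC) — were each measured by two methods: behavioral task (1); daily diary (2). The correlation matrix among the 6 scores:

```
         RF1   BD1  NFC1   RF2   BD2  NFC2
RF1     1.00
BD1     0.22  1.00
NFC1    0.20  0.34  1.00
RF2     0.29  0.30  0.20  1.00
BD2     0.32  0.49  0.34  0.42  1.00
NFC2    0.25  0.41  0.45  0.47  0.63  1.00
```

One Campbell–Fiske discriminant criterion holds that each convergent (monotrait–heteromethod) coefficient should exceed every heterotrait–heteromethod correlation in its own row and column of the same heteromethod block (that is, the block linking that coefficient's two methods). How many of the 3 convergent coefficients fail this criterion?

1

Each convergent coefficient versus the relevant comparison correlations:
RF (methods 1·2): 0.29 vs {0.32, 0.30, 0.25, 0.20} → fail.
BD (methods 1·2): 0.49 vs {0.30, 0.32, 0.41, 0.34} → pass.
NFC (methods 1·2): 0.45 vs {0.20, 0.25, 0.34, 0.41} → pass.
1 of 3 fail.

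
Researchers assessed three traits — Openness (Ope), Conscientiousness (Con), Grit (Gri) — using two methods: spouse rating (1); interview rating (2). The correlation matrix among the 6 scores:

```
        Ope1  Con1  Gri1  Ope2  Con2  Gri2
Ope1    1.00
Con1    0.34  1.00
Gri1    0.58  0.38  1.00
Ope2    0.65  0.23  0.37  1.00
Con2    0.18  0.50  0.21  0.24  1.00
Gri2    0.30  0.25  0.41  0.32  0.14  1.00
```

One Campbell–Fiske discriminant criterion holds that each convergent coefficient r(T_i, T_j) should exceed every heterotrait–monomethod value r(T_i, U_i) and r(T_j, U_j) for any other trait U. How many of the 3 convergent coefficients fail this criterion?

1

Checking each validity diagonal entry against its comparison values:
Ope (methods 1·2): 0.65 vs {0.34, 0.24, 0.58, 0.32} → pass.
Con (methods 1·2): 0.50 vs {0.34, 0.24, 0.38, 0.14} → pass.
Gri (methods 1·2): 0.41 vs {0.58, 0.32, 0.38, 0.14} → fail.
1 of 3 fail.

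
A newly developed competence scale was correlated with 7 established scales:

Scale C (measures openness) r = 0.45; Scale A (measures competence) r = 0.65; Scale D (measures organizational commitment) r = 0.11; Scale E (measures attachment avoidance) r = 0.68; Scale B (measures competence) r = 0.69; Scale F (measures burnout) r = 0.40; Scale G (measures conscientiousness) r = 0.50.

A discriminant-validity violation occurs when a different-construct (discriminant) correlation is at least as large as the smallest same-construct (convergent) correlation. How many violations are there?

1

Convergent (same construct = competence): Scale A, Scale B.
Smallest convergent = 0.65. Discriminant values: 0.45, 0.11, 0.68, 0.40, 0.50; count ≥ 0.65 → 1.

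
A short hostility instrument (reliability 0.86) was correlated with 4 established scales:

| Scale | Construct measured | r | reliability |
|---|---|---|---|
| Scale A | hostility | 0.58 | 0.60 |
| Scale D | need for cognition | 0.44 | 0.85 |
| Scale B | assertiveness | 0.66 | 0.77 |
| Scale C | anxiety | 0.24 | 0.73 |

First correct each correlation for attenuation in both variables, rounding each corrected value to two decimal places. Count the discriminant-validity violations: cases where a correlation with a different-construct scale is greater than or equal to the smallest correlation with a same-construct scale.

Disattenuated r (r / √(r_scale · r_new)):
  Scale A (conv): 0.58 / √(0.60·0.86) = 0.81
  Scale D (disc): 0.44 / √(0.85·0.86) = 0.51
  Scale B (disc): 0.66 / √(0.77·0.86) = 0.81
  Scale C (disc): 0.24 / √(0.73·0.86) = 0.30
Smallest convergent = 0.81. Discriminant values: 0.51, 0.81, 0.30; count ≥ 0.81 → 1.

1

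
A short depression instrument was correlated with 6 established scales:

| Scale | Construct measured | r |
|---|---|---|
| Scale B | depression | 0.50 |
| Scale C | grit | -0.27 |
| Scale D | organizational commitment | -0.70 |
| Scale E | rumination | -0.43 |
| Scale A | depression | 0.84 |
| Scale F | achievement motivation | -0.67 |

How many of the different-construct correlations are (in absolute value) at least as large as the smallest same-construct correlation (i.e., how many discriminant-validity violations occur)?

2

Convergent (same construct = depression): Scale B, Scale A.
Smallest convergent = 0.50. Discriminant |r|: 0.27, 0.70, 0.43, 0.67; count ≥ 0.50 → 2.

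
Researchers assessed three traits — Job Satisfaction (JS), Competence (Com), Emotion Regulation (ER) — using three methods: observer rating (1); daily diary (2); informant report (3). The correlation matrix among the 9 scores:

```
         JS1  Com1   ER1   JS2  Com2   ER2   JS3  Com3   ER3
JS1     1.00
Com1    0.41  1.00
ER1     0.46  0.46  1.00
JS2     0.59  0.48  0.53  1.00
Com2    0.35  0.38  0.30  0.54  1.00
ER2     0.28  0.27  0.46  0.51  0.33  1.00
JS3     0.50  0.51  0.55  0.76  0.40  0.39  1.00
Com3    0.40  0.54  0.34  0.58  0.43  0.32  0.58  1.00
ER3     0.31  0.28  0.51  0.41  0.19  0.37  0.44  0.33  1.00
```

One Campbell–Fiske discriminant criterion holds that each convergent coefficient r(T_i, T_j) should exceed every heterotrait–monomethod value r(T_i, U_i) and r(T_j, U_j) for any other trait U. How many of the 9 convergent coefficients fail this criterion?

Convergent coefficients and their comparison sets:
JS (methods 1·2): 0.59 vs {0.41, 0.54, 0.46, 0.51} → pass.
JS (methods 1·3): 0.50 vs {0.41, 0.58, 0.46, 0.44} → fail.
JS (methods 2·3): 0.76 vs {0.54, 0.58, 0.51, 0.44} → pass.
Com (methods 1·2): 0.38 vs {0.41, 0.54, 0.46, 0.33} → fail.
Com (methods 1·3): 0.54 vs {0.41, 0.58, 0.46, 0.33} → fail.
Com (methods 2·3): 0.43 vs {0.54, 0.58, 0.33, 0.33} → fail.
ER (methods 1·2): 0.46 vs {0.46, 0.51, 0.46, 0.33} → fail.
ER (methods 1·3): 0.51 vs {0.46, 0.44, 0.46, 0.33} → pass.
ER (methods 2·3): 0.37 vs {0.51, 0.44, 0.33, 0.33} → fail.
6 of 9 fail.

6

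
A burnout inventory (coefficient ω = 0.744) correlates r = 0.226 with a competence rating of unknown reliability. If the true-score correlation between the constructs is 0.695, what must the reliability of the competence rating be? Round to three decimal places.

r_true = r_obs / √(r_xx · r_yy) ⇒ 0.695 = 0.226 / √(0.744 · r_yy).
√(0.744 · r_yy) = 0.226 / 0.695 = 0.3252; 0.744 · r_yy = 0.1058; r_yy = 0.1058 / 0.744 ≈ 0.142.

0.142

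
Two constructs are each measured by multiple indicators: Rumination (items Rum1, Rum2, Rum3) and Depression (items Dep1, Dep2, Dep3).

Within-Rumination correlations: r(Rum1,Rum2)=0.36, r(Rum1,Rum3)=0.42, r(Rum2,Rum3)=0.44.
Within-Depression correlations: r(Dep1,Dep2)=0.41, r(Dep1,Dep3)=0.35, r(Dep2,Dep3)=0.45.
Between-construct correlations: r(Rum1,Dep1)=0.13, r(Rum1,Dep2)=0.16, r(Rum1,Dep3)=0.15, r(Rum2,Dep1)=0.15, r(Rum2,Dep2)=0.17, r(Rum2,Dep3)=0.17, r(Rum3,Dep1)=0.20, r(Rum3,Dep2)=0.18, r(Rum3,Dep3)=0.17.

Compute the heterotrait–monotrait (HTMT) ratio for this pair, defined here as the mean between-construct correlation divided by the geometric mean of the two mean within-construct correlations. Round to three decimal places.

0.406

Mean heterotrait r = 1.48/9 = 0.1644.
Mean within-Rum = 1.22/3 = 0.4067; mean within-Dep = 1.21/3 = 0.4033.
Geometric mean = √(0.4067 × 0.4033) = 0.4050.
HTMT = 0.1644 / 0.4050 = 0.406.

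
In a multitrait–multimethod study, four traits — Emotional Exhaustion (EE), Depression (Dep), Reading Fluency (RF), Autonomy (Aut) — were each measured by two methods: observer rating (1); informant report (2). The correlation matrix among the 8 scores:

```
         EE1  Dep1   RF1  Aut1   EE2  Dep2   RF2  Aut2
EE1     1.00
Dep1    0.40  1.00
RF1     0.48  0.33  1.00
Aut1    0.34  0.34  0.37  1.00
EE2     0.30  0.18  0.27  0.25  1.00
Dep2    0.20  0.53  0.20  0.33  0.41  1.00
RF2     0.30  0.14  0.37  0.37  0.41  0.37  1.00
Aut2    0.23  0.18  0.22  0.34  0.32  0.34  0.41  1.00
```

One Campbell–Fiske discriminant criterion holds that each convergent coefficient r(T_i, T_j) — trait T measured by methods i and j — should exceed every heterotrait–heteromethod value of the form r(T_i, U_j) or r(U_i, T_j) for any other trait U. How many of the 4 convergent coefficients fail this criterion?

Each convergent coefficient versus the relevant comparison correlations:
EE (methods 1·2): 0.30 vs {0.20, 0.18, 0.30, 0.27, 0.23, 0.25} → fail.
Dep (methods 1·2): 0.53 vs {0.18, 0.20, 0.14, 0.20, 0.18, 0.33} → pass.
RF (methods 1·2): 0.37 vs {0.27, 0.30, 0.20, 0.14, 0.22, 0.37} → fail.
Aut (methods 1·2): 0.34 vs {0.25, 0.23, 0.33, 0.18, 0.37, 0.22} → fail.
3 of 4 fail.

3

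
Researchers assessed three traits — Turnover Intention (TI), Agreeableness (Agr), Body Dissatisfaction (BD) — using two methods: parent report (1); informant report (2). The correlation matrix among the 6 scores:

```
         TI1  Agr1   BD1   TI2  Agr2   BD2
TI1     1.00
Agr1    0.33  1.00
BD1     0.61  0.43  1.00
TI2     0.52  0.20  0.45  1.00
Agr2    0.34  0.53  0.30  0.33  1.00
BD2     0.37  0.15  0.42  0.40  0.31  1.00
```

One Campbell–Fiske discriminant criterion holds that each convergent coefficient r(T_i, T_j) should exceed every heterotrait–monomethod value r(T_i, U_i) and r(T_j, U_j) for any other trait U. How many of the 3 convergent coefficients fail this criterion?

2

Convergent coefficients and their comparison sets:
TI (methods 1·2): 0.52 vs {0.33, 0.33, 0.61, 0.40} → fail.
Agr (methods 1·2): 0.53 vs {0.33, 0.33, 0.43, 0.31} → pass.
BD (methods 1·2): 0.42 vs {0.61, 0.40, 0.43, 0.31} → fail.
2 of 3 fail.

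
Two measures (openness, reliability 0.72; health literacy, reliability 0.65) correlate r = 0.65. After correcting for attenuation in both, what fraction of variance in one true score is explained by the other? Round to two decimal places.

Disattenuated r = 0.65 / √(0.72 × 0.65) = 0.65 / 0.6841 = 0.9502.
Shared true-score variance = 0.9502² = 0.9029 ≈ 0.90.

0.90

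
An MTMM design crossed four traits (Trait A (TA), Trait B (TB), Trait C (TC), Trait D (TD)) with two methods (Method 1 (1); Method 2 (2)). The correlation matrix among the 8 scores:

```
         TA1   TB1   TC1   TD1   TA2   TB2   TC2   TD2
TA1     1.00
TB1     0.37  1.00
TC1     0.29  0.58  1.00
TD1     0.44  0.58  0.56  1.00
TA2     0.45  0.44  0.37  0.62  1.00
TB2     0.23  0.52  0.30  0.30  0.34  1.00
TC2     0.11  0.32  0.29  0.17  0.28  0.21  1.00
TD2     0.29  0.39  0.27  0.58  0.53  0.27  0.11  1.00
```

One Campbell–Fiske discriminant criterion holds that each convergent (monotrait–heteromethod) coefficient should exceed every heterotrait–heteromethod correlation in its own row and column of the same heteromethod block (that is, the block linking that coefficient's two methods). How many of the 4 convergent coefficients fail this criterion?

3

Each convergent coefficient versus the relevant comparison correlations:
TA (methods 1·2): 0.45 vs {0.23, 0.44, 0.11, 0.37, 0.29, 0.62} → fail.
TB (methods 1·2): 0.52 vs {0.44, 0.23, 0.32, 0.30, 0.39, 0.30} → pass.
TC (methods 1·2): 0.29 vs {0.37, 0.11, 0.30, 0.32, 0.27, 0.17} → fail.
TD (methods 1·2): 0.58 vs {0.62, 0.29, 0.30, 0.39, 0.17, 0.27} → fail.
3 of 4 fail.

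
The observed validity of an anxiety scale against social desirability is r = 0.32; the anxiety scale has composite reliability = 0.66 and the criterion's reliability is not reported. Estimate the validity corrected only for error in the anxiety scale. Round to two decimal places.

Single correction: r_c = r_obs / √r_xx = 0.32 / √0.66 = 0.32 / 0.8124 ≈ 0.39.

0.39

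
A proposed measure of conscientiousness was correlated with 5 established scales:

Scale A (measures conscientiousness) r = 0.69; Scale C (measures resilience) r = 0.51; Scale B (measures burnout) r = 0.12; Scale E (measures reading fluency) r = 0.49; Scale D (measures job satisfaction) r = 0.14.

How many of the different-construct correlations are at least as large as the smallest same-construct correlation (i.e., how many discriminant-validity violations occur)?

0

Convergent (same construct = conscientiousness): Scale A.
Smallest convergent = 0.69. Discriminant values: 0.51, 0.12, 0.49, 0.14; count ≥ 0.69 → 0.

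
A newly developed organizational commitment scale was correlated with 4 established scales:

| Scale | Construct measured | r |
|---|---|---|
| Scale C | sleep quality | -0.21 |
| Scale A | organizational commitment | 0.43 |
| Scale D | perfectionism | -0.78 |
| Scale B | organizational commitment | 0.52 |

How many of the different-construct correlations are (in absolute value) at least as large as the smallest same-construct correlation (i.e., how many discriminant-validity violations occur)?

Convergent (same construct = organizational commitment): Scale A, Scale B.
Smallest convergent = 0.43. Discriminant |r|: 0.21, 0.78; count ≥ 0.43 → 1.

1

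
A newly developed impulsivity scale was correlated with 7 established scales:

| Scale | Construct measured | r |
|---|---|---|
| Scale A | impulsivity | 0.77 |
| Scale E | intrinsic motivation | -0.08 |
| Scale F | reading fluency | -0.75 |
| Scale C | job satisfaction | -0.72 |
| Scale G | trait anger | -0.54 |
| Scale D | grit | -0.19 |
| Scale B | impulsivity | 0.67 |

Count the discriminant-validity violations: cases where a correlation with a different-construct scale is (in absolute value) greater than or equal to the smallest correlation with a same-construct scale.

Convergent (same construct = impulsivity): Scale A, Scale B.
Smallest convergent = 0.67. Discriminant |r|: 0.08, 0.75, 0.72, 0.54, 0.19; count ≥ 0.67 → 2.

2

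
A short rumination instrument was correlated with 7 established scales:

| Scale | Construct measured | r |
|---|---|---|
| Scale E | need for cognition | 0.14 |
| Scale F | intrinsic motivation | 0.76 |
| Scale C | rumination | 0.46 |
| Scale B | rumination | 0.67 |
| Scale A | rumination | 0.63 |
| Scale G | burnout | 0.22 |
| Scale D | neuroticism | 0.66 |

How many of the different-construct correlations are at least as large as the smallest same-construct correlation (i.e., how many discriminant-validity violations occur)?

Convergent (same construct = rumination): Scale C, Scale B, Scale A.
Smallest convergent = 0.46. Discriminant values: 0.14, 0.76, 0.22, 0.66; count ≥ 0.46 → 2.

2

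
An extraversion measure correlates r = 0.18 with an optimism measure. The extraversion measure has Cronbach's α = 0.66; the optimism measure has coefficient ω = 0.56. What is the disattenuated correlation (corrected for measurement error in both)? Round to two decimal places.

r_true = r_obs / √(r_xx · r_yy) = 0.18 / √(0.66 × 0.56) = 0.18 / √0.3696 = 0.18 / 0.6079 ≈ 0.30.

0.30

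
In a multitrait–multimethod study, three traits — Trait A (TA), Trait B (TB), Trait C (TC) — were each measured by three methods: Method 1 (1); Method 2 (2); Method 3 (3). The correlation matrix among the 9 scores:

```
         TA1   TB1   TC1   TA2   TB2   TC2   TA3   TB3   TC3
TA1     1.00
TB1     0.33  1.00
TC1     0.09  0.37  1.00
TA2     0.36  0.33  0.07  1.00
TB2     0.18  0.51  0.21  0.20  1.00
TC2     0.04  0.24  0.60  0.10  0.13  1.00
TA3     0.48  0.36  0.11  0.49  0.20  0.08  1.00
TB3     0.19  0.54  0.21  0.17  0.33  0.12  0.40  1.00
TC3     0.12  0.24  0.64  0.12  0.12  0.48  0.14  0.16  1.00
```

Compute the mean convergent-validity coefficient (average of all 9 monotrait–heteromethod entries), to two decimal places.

Convergent values: 0.36, 0.48, 0.49, 0.51, 0.54, 0.33, 0.60, 0.64, 0.48; mean = 4.43/9 = 0.49.

0.49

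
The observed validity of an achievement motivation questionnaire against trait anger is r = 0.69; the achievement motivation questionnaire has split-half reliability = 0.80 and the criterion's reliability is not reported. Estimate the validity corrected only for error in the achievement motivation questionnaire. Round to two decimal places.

0.77

Single correction: r_c = r_obs / √r_xx = 0.69 / √0.80 = 0.69 / 0.8944 ≈ 0.77.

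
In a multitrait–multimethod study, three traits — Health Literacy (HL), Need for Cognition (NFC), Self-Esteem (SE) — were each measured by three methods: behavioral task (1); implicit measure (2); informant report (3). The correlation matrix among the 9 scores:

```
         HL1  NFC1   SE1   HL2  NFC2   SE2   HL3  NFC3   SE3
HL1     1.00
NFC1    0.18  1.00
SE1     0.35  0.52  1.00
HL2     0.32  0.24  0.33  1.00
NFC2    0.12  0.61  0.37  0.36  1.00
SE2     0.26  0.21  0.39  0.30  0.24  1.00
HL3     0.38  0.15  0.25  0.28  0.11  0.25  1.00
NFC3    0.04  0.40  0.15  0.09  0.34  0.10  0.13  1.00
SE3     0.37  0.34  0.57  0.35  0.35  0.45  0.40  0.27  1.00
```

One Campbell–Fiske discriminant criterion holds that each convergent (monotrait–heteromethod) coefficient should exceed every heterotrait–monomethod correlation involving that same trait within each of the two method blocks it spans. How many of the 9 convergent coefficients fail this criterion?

6

Convergent coefficients and their comparison sets:
HL (methods 1·2): 0.32 vs {0.18, 0.36, 0.35, 0.30} → fail.
HL (methods 1·3): 0.38 vs {0.18, 0.13, 0.35, 0.40} → fail.
HL (methods 2·3): 0.28 vs {0.36, 0.13, 0.30, 0.40} → fail.
NFC (methods 1·2): 0.61 vs {0.18, 0.36, 0.52, 0.24} → pass.
NFC (methods 1·3): 0.40 vs {0.18, 0.13, 0.52, 0.27} → fail.
NFC (methods 2·3): 0.34 vs {0.36, 0.13, 0.24, 0.27} → fail.
SE (methods 1·2): 0.39 vs {0.35, 0.30, 0.52, 0.24} → fail.
SE (methods 1·3): 0.57 vs {0.35, 0.40, 0.52, 0.27} → pass.
SE (methods 2·3): 0.45 vs {0.30, 0.40, 0.24, 0.27} → pass.
6 of 9 fail.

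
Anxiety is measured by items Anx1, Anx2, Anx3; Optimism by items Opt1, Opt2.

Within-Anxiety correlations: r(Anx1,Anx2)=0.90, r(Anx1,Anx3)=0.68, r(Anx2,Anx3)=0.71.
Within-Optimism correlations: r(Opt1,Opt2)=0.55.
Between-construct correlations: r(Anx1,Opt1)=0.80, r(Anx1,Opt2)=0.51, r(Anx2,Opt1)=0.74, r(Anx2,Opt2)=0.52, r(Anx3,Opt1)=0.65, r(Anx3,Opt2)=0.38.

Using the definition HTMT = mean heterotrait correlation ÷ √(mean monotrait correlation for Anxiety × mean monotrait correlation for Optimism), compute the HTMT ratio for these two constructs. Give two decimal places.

0.93

Mean heterotrait r = 3.60/6 = 0.6000.
Mean within-Anx = 2.29/3 = 0.7633; mean within-Opt = 0.55/1 = 0.5500.
Geometric mean = √(0.7633 × 0.5500) = 0.6479.
HTMT = 0.6000 / 0.6479 = 0.93.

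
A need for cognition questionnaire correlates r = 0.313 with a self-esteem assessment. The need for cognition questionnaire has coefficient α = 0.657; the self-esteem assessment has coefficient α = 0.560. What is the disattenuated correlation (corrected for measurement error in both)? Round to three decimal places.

0.516

r_true = r_obs / √(r_xx · r_yy) = 0.313 / √(0.657 × 0.560) = 0.313 / √0.367920 = 0.313 / 0.6066 ≈ 0.516.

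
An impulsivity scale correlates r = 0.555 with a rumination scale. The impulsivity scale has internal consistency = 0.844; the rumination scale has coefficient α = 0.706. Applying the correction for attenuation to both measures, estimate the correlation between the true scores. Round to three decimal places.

r_true = r_obs / √(r_xx · r_yy) = 0.555 / √(0.844 × 0.706) = 0.555 / √0.595864 = 0.555 / 0.7719 ≈ 0.719.

0.719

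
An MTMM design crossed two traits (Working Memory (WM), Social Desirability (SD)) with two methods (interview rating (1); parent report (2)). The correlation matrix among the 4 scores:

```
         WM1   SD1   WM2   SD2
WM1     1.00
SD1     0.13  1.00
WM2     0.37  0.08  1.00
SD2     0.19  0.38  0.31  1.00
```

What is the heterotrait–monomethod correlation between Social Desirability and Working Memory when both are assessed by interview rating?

Different traits, same method: r(SD1, WM1) = 0.13.

0.13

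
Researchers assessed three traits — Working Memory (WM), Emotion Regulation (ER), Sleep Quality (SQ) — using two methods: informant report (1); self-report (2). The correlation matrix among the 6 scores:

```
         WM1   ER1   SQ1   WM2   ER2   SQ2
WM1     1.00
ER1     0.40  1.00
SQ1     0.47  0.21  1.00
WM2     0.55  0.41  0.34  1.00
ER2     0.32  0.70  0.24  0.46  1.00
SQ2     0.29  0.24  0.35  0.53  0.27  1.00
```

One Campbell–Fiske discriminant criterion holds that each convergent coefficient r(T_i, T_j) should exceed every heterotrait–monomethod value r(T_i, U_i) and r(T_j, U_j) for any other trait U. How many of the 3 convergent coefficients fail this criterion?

Each convergent coefficient versus the relevant comparison correlations:
WM (methods 1·2): 0.55 vs {0.40, 0.46, 0.47, 0.53} → pass.
ER (methods 1·2): 0.70 vs {0.40, 0.46, 0.21, 0.27} → pass.
SQ (methods 1·2): 0.35 vs {0.47, 0.53, 0.21, 0.27} → fail.
1 of 3 fail.

1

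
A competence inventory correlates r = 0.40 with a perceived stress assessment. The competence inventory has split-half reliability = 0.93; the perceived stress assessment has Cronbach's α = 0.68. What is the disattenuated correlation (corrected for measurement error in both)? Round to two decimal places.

0.50

r_true = r_obs / √(r_xx · r_yy) = 0.40 / √(0.93 × 0.68) = 0.40 / √0.6324 = 0.40 / 0.7952 ≈ 0.50.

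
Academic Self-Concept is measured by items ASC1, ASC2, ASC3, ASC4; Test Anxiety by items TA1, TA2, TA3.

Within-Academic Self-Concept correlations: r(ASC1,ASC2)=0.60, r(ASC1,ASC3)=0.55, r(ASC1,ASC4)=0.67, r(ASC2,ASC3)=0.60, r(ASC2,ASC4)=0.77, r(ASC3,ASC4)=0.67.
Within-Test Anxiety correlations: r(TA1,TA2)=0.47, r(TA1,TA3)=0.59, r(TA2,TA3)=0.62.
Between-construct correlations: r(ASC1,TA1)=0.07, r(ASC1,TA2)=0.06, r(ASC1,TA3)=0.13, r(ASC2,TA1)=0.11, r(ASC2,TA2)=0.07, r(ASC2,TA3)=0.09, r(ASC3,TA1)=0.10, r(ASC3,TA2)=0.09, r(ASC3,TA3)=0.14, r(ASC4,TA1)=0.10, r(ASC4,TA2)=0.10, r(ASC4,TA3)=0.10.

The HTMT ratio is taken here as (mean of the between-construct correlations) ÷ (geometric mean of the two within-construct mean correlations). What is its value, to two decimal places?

Mean between = 1.16/12 = 0.0967.
Mean within-ASC = 3.86/6 = 0.6433; mean within-TA = 1.68/3 = 0.5600.
Geometric mean = √(0.6433 × 0.5600) = 0.6002.
HTMT = 0.0967 / 0.6002 = 0.16.

0.16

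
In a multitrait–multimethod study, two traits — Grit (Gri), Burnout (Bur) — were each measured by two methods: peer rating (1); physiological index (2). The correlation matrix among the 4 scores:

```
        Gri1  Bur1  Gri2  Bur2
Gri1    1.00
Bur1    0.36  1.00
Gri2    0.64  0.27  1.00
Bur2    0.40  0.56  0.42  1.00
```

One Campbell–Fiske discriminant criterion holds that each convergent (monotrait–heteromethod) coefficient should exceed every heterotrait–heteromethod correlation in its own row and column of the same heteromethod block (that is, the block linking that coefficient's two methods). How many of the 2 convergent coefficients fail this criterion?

0

Checking each validity diagonal entry against its comparison values:
Gri (methods 1·2): 0.64 vs {0.40, 0.27} → pass.
Bur (methods 1·2): 0.56 vs {0.27, 0.40} → pass.
0 of 2 fail.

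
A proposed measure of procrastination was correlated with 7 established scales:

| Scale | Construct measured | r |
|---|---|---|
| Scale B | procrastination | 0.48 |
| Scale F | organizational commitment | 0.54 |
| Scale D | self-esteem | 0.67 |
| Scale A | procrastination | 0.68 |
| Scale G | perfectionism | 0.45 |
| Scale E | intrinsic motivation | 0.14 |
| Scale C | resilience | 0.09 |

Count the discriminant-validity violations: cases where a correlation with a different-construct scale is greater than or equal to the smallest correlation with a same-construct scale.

2

Convergent (same construct = procrastination): Scale B, Scale A.
Smallest convergent = 0.48. Discriminant values: 0.54, 0.67, 0.45, 0.14, 0.09; count ≥ 0.48 → 2.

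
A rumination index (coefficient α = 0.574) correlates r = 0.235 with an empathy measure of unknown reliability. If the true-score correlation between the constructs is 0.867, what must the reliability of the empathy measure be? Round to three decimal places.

r_true = r_obs / √(r_xx · r_yy) ⇒ 0.867 = 0.235 / √(0.574 · r_yy).
√(0.574 · r_yy) = 0.235 / 0.867 = 0.2710; 0.574 · r_yy = 0.0734; r_yy = 0.0734 / 0.574 ≈ 0.128.

0.128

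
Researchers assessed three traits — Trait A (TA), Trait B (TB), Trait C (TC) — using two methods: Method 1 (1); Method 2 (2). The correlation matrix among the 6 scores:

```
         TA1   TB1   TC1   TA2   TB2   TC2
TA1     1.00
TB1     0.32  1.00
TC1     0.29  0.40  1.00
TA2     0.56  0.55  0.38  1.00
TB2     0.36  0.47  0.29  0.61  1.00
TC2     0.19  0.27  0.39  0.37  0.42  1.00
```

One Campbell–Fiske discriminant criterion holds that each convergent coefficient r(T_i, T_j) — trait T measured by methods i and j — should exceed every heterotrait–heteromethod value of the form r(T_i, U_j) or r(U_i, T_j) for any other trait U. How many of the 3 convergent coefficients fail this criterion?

Each convergent coefficient versus the relevant comparison correlations:
TA (methods 1·2): 0.56 vs {0.36, 0.55, 0.19, 0.38} → pass.
TB (methods 1·2): 0.47 vs {0.55, 0.36, 0.27, 0.29} → fail.
TC (methods 1·2): 0.39 vs {0.38, 0.19, 0.29, 0.27} → pass.
1 of 3 fail.

1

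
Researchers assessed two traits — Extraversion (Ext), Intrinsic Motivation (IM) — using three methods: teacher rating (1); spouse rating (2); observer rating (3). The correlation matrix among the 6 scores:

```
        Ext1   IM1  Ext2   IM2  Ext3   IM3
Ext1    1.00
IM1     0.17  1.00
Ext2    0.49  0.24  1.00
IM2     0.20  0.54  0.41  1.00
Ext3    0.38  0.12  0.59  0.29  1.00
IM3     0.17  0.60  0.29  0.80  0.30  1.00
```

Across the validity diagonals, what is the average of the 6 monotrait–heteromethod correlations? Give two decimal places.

Convergent values: 0.49, 0.38, 0.59, 0.54, 0.60, 0.80; mean = 3.40/6 = 0.57.

0.57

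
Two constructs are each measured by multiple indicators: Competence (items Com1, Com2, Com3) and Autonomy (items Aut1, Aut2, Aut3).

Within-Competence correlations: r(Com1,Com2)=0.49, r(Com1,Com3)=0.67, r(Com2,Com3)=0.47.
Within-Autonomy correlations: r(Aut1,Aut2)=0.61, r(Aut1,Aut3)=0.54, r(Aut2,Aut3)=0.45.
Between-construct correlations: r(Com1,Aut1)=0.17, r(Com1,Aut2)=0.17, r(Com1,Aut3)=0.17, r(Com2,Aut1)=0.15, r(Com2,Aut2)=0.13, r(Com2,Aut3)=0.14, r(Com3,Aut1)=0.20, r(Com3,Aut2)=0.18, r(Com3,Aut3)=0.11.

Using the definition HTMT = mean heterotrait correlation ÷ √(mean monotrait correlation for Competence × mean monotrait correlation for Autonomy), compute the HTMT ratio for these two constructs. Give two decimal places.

Mean heterotrait r = 1.42/9 = 0.1578.
Mean within-Com = 1.63/3 = 0.5433; mean within-Aut = 1.60/3 = 0.5333.
Geometric mean = √(0.5433 × 0.5333) = 0.5383.
HTMT = 0.1578 / 0.5383 = 0.29.

0.29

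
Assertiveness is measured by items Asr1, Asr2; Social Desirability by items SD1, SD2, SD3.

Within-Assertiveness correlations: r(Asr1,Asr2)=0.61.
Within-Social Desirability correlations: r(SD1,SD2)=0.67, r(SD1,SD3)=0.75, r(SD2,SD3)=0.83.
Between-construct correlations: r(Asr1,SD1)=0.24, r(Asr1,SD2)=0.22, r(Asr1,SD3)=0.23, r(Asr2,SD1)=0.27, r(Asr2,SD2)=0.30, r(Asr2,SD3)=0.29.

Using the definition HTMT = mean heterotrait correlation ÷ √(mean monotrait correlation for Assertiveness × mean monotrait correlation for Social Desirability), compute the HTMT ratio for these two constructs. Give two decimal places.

0.38

Between-construct mean = 1.55/6 = 0.2583.
Mean within-Asr = 0.61/1 = 0.6100; mean within-SD = 2.25/3 = 0.7500.
Geometric mean = √(0.6100 × 0.7500) = 0.6764.
HTMT = 0.2583 / 0.6764 = 0.38.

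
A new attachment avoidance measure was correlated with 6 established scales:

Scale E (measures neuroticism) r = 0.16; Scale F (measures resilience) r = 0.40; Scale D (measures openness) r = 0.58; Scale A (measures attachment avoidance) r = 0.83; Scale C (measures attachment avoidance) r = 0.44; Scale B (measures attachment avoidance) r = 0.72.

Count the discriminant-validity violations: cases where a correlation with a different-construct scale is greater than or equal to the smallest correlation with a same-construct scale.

1

Convergent (same construct = attachment avoidance): Scale A, Scale C, Scale B.
Smallest convergent = 0.44. Discriminant values: 0.16, 0.40, 0.58; count ≥ 0.44 → 1.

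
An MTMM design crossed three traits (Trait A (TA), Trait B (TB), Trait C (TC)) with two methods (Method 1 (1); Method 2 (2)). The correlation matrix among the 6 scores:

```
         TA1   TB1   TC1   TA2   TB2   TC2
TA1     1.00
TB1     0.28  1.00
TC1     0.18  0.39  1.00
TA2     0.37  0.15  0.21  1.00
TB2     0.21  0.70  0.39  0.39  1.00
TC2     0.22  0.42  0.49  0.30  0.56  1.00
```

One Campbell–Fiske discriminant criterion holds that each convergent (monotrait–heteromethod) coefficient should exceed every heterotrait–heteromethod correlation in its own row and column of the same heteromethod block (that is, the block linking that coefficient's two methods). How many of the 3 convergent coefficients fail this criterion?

0

Each convergent coefficient versus the relevant comparison correlations:
TA (methods 1·2): 0.37 vs {0.21, 0.15, 0.22, 0.21} → pass.
TB (methods 1·2): 0.70 vs {0.15, 0.21, 0.42, 0.39} → pass.
TC (methods 1·2): 0.49 vs {0.21, 0.22, 0.39, 0.42} → pass.
0 of 3 fail.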